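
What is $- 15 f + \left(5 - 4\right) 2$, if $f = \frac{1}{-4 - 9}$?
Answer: $\frac{41}{13} \approx 3.1538$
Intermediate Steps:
$f = - \frac{1}{13}$ ($f = \frac{1}{-13} = - \frac{1}{13} \approx -0.076923$)
$- 15 f + \left(5 - 4\right) 2 = \left(-15\right) \left(- \frac{1}{13}\right) + \left(5 - 4\right) 2 = \frac{15}{13} + 1 \cdot 2 = \frac{15}{13} + 2 = \frac{41}{13}$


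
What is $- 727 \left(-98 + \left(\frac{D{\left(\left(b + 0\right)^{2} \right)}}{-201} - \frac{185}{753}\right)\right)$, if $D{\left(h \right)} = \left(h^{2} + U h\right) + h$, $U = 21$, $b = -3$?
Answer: $\frac{3654354194}{50451} \approx 72434.0$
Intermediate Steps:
$D{\left(h \right)} = h^{2} + 22 h$ ($D{\left(h \right)} = \left(h^{2} + 21 h\right) + h = h^{2} + 22 h$)
$- 727 \left(-98 + \left(\frac{D{\left(\left(b + 0\right)^{2} \right)}}{-201} - \frac{185}{753}\right)\right) = - 727 \left(-98 + \left(\frac{\left(-3 + 0\right)^{2} \left(22 + \left(-3 + 0\right)^{2}\right)}{-201} - \frac{185}{753}\right)\right) = - 727 \left(-98 + \left(\left(-3\right)^{2} \left(22 + \left(-3\right)^{2}\right) \left(- \frac{1}{201}\right) - \frac{185}{753}\right)\right) = - 727 \left(-98 + \left(9 \left(22 + 9\right) \left(- \frac{1}{201}\right) - \frac{185}{753}\right)\right) = - 727 \left(-98 + \left(9 \cdot 31 \left(- \frac{1}{201}\right) - \frac{185}{753}\right)\right) = - 727 \left(-98 + \left(279 \left(- \frac{1}{201}\right) - \frac{185}{753}\right)\right) = - 727 \left(-98 - \frac{82424}{50451}\right) = \left(-727\right) \left(- \frac{5026622}{50451}\right) = \frac{3654354194}{50451}$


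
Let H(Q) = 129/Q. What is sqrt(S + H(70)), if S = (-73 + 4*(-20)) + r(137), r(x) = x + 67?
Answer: 3*sqrt(28770)/70 ≈ 7.2693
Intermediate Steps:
r(x) = 67 + x
S = 51 (S = (-73 + 4*(-20)) + (67 + 137) = (-73 - 80) + 204 = -153 + 204 = 51)
sqrt(S + H(70)) = sqrt(51 + 129/70) = sqrt(3699/70) = 3*sqrt(28770)/70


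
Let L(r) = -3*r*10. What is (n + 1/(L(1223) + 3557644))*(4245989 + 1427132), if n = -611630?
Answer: -12217185748095284299/3520954 ≈ -3.4699e+12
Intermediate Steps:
L(r) = -30*r
(n + 1/(L(1223) + 3557644))*(4245989 + 1427132) = (-611630 + 1/(-30*1223 + 3557644))*(4245989 + 1427132) = (-611630 + 1/(-36690 + 3557644))*5673121 = (-611630 + 1/3520954)*5673121 = -2153521095019/3520954*5673121 = -12217185748095284299/3520954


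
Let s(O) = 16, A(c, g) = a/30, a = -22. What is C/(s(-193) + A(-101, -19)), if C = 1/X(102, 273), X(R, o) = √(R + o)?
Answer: √15/1145 ≈ 0.0033825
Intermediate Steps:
A(c, g) = -11/15 (A(c, g) = -22/30 = -22*1/30 = -11/15)
C = √15/75 (C = 1/(√(102 + 273)) = 1/(√375) = 1/(5*√15) = √15/75 ≈ 0.051640)
C/(s(-193) + A(-101, -19)) = (√15/75)/(16 - 11/15) = (√15/75)/(229/15) = (√15/75)*(15/229) = √15/1145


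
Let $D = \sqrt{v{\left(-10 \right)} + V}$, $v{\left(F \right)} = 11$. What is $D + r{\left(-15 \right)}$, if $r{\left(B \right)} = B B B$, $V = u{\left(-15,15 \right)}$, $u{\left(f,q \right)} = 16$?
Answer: $-3375 + 3 \sqrt{3} \approx -3369.8$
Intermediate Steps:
$V = 16$
$r{\left(B \right)} = B^{3}$ ($r{\left(B \right)} = B B^{2} = B^{3}$)
$D = 3 \sqrt{3}$ ($D = \sqrt{11 + 16} = \sqrt{27} = 3 \sqrt{3} \approx 5.1962$)
$D + r{\left(-15 \right)} = 3 \sqrt{3} + \left(-15\right)^{3} = 3 \sqrt{3} - 3375 = -3375 + 3 \sqrt{3}$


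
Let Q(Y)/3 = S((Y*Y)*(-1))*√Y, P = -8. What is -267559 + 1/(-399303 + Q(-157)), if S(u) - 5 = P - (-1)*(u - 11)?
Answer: (-19796422851*√157 + 106837111378*I)/(9*(-44367*I + 8221*√157)) ≈ -2.6756e+5 - 3.0518e-5*I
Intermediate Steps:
S(u) = -14 + u (S(u) = 5 + (-8 - (-1)*(u - 11)) = 5 + (-8 - (-1)*(-11 + u)) = 5 + (-8 - (11 - u)) = 5 + (-8 + (-11 + u)) = 5 + (-19 + u) = -14 + u)
Q(Y) = 3*√Y*(-14 - Y²) (Q(Y) = 3*((-14 + (Y*Y)*(-1))*√Y) = 3*((-14 + Y²*(-1))*√Y) = 3*((-14 - Y²)*√Y) = 3*(√Y*(-14 - Y²)) = 3*√Y*(-14 - Y²))
-267559 + 1/(-399303 + Q(-157)) = -267559 + 1/(-399303 + 3*√(-157)*(-14 - 1*(-157)²)) = -267559 + 1/(-399303 + 3*(I*√157)*(-14 - 1*24649)) = -267559 + 1/(-399303 + 3*(I*√157)*(-14 - 24649)) = -267559 + 1/(-399303 + 3*(I*√157)*(-24663)) = -267559 + 1/(-399303 - 73989*I*√157)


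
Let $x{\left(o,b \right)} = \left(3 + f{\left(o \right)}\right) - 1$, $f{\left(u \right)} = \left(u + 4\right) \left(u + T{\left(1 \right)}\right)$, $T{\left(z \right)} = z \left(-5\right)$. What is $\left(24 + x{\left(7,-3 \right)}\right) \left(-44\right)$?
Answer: $-2112$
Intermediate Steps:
$T{\left(z \right)} = - 5 z$
$f{\left(u \right)} = \left(-5 + u\right) \left(4 + u\right)$ ($f{\left(u \right)} = \left(u + 4\right) \left(u - 5\right) = \left(4 + u\right) \left(u - 5\right) = \left(4 + u\right) \left(-5 + u\right) = \left(-5 + u\right) \left(4 + u\right)$)
$x{\left(o,b \right)} = -18 + o^{2} - o$ ($x{\left(o,b \right)} = \left(3 - \left(20 + o - o^{2}\right)\right) - 1 = \left(-17 + o^{2} - o\right) - 1 = -18 + o^{2} - o$)
$\left(24 + x{\left(7,-3 \right)}\right) \left(-44\right) = \left(24 - \left(25 - 49\right)\right) \left(-44\right) = \left(24 - -24\right) \left(-44\right) = \left(24 + 24\right) \left(-44\right) = 48 \left(-44\right) = -2112$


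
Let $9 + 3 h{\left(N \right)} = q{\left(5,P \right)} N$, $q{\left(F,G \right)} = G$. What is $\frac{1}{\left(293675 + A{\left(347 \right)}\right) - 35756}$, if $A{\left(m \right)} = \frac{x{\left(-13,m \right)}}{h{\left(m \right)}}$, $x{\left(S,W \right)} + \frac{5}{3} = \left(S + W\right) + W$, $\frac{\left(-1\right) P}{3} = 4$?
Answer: $\frac{4173}{1076293949} \approx 3.8772 \cdot 10^{-6}$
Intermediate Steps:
$P = -12$ ($P = \left(-3\right) 4 = -12$)
$x{\left(S,W \right)} = - \frac{5}{3} + S + 2 W$ ($x{\left(S,W \right)} = - \frac{5}{3} + \left(\left(S + W\right) + W\right) = - \frac{5}{3} + \left(S + 2 W\right) = - \frac{5}{3} + S + 2 W$)
$h{\left(N \right)} = -3 - 4 N$ ($h{\left(N \right)} = -3 + \frac{\left(-12\right) N}{3} = -3 - 4 N$)
$A{\left(m \right)} = \frac{- \frac{44}{3} + 2 m}{-3 - 4 m}$ ($A{\left(m \right)} = \frac{- \frac{5}{3} - 13 + 2 m}{-3 - 4 m} = \frac{- \frac{44}{3} + 2 m}{-3 - 4 m}$)
$\frac{1}{\left(293675 + A{\left(347 \right)}\right) - 35756} = \frac{1}{\left(293675 + \frac{2 \left(22 - 1041\right)}{3 \left(3 + 4 \cdot 347\right)}\right) - 35756} = \frac{1}{\left(293675 + \frac{2 \left(22 - 1041\right)}{3 \left(3 + 1388\right)}\right) - 35756} = \frac{1}{\left(293675 + \frac{2}{3} \cdot \frac{1}{1391} \left(-1019\right)\right) - 35756} = \frac{1}{\left(293675 - \frac{2038}{4173}\right) - 35756} = \frac{1}{\frac{1225503737}{4173} - 35756} = \frac{1}{\frac{1076293949}{4173}} = \frac{4173}{1076293949}$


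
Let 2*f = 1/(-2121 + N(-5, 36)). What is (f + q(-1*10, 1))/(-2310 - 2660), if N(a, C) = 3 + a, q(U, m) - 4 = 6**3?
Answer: -934119/21102620 ≈ -0.044266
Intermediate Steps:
q(U, m) = 220 (q(U, m) = 4 + 6**3 = 4 + 216 = 220)
f = -1/4246 (f = 1/(2*(-2121 + (3 - 5))) = 1/(2*(-2121 - 2)) = (1/2)/(-2123) = (1/2)*(-1/2123) = -1/4246 ≈ -0.00023552)
(f + q(-1*10, 1))/(-2310 - 2660) = (-1/4246 + 220)/(-2310 - 2660) = (934119/4246)/(-4970) = (934119/4246)*(-1/4970) = -934119/21102620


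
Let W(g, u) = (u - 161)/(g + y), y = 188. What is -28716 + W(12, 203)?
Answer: -2871579/100 ≈ -28716.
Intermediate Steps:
W(g, u) = (-161 + u)/(188 + g) (W(g, u) = (u - 161)/(g + 188) = (-161 + u)/(188 + g))
-28716 + W(12, 203) = -28716 + (-161 + 203)/(188 + 12) = -28716 + 42/200 = -28716 + (1/200)*42 = -28716 + 21/100 = -2871579/100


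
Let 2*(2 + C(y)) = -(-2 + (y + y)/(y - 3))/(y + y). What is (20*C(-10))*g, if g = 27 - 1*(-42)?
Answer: -36087/13 ≈ -2775.9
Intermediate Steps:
g = 69 (g = 27 + 42 = 69)
C(y) = -2 - (-2 + 2*y/(-3 + y))/(4*y) (C(y) = -2 + (-(-2 + (y + y)/(y - 3))/(y + y))/2 = -2 + (-(-2 + (2*y)/(-3 + y))/(2*y))/2 = -2 + (-(-2 + 2*y/(-3 + y))*1/(2*y))/2 = -2 + (-(-2 + 2*y/(-3 + y))/(2*y))/2 = -2 - (-2 + 2*y/(-3 + y))/(4*y))
(20*C(-10))*g = (20*((½)*(-3 - 4*(-10)² + 12*(-10))/(-10*(-3 - 10))))*69 = (20*((½)*(-⅒)*(-3 - 4*100 - 120)/(-13)))*69 = (20*((½)*(-⅒)*(-1/13)*(-3 - 400 - 120)))*69 = (20*((½)*(-⅒)*(-1/13)*(-523)))*69 = (20*(-523/260))*69 = -523/13*69 = -36087/13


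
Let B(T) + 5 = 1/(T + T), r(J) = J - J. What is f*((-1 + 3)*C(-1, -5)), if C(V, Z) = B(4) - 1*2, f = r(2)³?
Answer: 0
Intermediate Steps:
r(J) = 0
B(T) = -5 + 1/(2*T) (B(T) = -5 + 1/(T + T) = -5 + 1/(2*T))
f = 0 (f = 0³ = 0)
C(V, Z) = -55/8 (C(V, Z) = (-5 + (½)/4) - 1*2 = (-5 + (½)*(¼)) - 2 = (-5 + ⅛) - 2 = -39/8 - 2 = -55/8)
f*((-1 + 3)*C(-1, -5)) = 0*((-1 + 3)*(-55/8)) = 0*(2*(-55/8)) = 0*(-55/4) = 0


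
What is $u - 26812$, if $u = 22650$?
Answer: $-4162$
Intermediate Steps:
$u - 26812 = 22650 - 26812 = -4162$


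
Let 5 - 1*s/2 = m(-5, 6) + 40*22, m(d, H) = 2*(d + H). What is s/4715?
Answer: -1754/4715 ≈ -0.37200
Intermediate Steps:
m(d, H) = 2*H + 2*d (m(d, H) = 2*(H + d) = 2*H + 2*d)
s = -1754 (s = 10 - 2*((2*6 + 2*(-5)) + 40*22) = 10 - 2*((12 - 10) + 880) = 10 - 2*(2 + 880) = 10 - 2*882 = 10 - 1764 = -1754)
s/4715 = -1754/4715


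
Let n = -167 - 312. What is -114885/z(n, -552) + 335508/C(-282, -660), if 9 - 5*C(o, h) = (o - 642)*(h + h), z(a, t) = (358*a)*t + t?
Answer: -767786882045/557734407336 ≈ -1.3766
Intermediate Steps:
n = -479
z(a, t) = t + 358*a*t (z(a, t) = 358*a*t + t = t + 358*a*t)
C(o, h) = 9/5 - 2*h*(-642 + o)/5 (C(o, h) = 9/5 - (o - 642)*(h + h)/5 = 9/5 - (-642 + o)*2*h/5 = 9/5 - 2*h*(-642 + o)/5)
-114885/z(n, -552) + 335508/C(-282, -660) = -114885*(-1/(552*(1 + 358*(-479)))) + 335508/(9/5 + (1284/5)*(-660) - ⅖*(-660)*(-282)) = -114885*(-1/(552*(1 - 171482))) + 335508/(9/5 - 169488 - 74448) = -114885/((-552*(-171481))) + 335508/(-1219671/5) = -114885/94657512 + 335508*(-5/1219671) = -114885*1/94657512 - 559180/406557 = -1665/1371848 - 559180/406557 = -767786882045/557734407336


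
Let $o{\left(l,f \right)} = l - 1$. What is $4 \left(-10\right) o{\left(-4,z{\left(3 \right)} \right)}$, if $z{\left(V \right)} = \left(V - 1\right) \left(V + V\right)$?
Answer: $200$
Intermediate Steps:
$z{\left(V \right)} = 2 V \left(-1 + V\right)$ ($z{\left(V \right)} = \left(-1 + V\right) 2 V = 2 V \left(-1 + V\right)$)
$o{\left(l,f \right)} = -1 + l$ ($o{\left(l,f \right)} = l - 1 = -1 + l$)
$4 \left(-10\right) o{\left(-4,z{\left(3 \right)} \right)} = 4 \left(-10\right) \left(-1 - 4\right) = \left(-40\right) \left(-5\right) = 200$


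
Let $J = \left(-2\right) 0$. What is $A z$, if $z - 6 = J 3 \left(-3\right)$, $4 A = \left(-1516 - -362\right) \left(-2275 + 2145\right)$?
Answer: $225030$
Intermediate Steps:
$J = 0$
$A = 37505$ ($A = \frac{\left(-1516 - -362\right) \left(-2275 + 2145\right)}{4} = \frac{\left(-1516 + 362\right) \left(-130\right)}{4} = \frac{\left(-1154\right) \left(-130\right)}{4} = \frac{1}{4} \cdot 150020 = 37505$)
$z = 6$ ($z = 6 + 0 \cdot 3 \left(-3\right) = 6 + 0 \left(-3\right) = 6 + 0 = 6$)
$A z = 37505 \cdot 6 = 225030$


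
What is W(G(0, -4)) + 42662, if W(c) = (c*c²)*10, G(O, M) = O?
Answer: 42662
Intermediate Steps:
W(c) = 10*c³ (W(c) = c³*10 = 10*c³)
W(G(0, -4)) + 42662 = 10*0³ + 42662 = 10*0 + 42662 = 0 + 42662 = 42662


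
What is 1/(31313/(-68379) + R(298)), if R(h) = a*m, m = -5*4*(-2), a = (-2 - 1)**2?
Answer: 68379/24585127 ≈ 0.0027813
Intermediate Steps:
a = 9 (a = (-3)**2 = 9)
m = 40 (m = -20*(-2) = 40)
R(h) = 360 (R(h) = 9*40 = 360)
1/(31313/(-68379) + R(298)) = 1/(31313/(-68379) + 360) = 1/(31313*(-1/68379) + 360) = 1/(-31313/68379 + 360) = 1/(24585127/68379) = 68379/24585127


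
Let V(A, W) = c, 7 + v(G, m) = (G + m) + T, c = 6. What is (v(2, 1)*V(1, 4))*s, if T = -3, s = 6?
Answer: -252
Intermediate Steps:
v(G, m) = -10 + G + m (v(G, m) = -7 + ((G + m) - 3) = -7 + (-3 + G + m) = -10 + G + m)
V(A, W) = 6
(v(2, 1)*V(1, 4))*s = ((-10 + 2 + 1)*6)*6 = -7*6*6 = -42*6 = -252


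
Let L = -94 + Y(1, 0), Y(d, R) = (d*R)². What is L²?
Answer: 8836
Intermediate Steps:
Y(d, R) = R²*d² (Y(d, R) = (R*d)² = R²*d²)
L = -94 (L = -94 + 0²*1² = -94 + 0*1 = -94 + 0 = -94)
L² = (-94)² = 8836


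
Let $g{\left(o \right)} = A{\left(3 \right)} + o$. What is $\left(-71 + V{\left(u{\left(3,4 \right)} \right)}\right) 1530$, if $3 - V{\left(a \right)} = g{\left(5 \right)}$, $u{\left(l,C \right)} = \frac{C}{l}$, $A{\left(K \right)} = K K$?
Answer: $-125460$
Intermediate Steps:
$A{\left(K \right)} = K^{2}$
$g{\left(o \right)} = 9 + o$ ($g{\left(o \right)} = 3^{2} + o = 9 + o$)
$V{\left(a \right)} = -11$ ($V{\left(a \right)} = 3 - \left(9 + 5\right) = 3 - 14 = -11$)
$\left(-71 + V{\left(u{\left(3,4 \right)} \right)}\right) 1530 = \left(-71 - 11\right) 1530 = \left(-82\right) 1530 = -125460$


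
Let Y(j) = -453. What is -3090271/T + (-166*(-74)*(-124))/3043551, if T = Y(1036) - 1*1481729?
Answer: 7147714055009/4511096508282 ≈ 1.5845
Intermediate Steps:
T = -1482182 (T = -453 - 1*1481729 = -453 - 1481729 = -1482182)
-3090271/T + (-166*(-74)*(-124))/3043551 = -3090271/(-1482182) + (-166*(-74)*(-124))/3043551 = -3090271*(-1/1482182) + (12284*(-124))*(1/3043551) = 3090271/1482182 - 1523216*1/3043551 = 3090271/1482182 - 1523216/3043551 = 7147714055009/4511096508282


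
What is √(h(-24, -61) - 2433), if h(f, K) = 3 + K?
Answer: I*√2491 ≈ 49.91*I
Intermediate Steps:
√(h(-24, -61) - 2433) = √((3 - 61) - 2433) = √(-58 - 2433) = √(-2491) = I*√2491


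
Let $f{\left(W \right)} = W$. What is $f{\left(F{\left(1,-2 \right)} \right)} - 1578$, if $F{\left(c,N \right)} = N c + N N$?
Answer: $-1576$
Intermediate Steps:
$F{\left(c,N \right)} = N^{2} + N c$ ($F{\left(c,N \right)} = N c + N^{2} = N^{2} + N c$)
$f{\left(F{\left(1,-2 \right)} \right)} - 1578 = - 2 \left(-2 + 1\right) - 1578 = \left(-2\right) \left(-1\right) - 1578 = 2 - 1578 = -1576$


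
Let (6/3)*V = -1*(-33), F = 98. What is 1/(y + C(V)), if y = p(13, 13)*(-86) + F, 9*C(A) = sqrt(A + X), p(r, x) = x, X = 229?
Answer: -165240/168544309 - 9*sqrt(982)/168544309 ≈ -0.00098207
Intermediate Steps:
V = 33/2 (V = (-1*(-33))/2 = (1/2)*33 = 33/2 ≈ 16.500)
C(A) = sqrt(229 + A)/9 (C(A) = sqrt(A + 229)/9 = sqrt(229 + A)/9)
y = -1020 (y = 13*(-86) + 98 = -1118 + 98 = -1020)
1/(y + C(V)) = 1/(-1020 + sqrt(229 + 33/2)/9) = 1/(-1020 + sqrt(491/2)/9) = 1/(-1020 + (sqrt(982)/2)/9) = 1/(-1020 + sqrt(982)/18)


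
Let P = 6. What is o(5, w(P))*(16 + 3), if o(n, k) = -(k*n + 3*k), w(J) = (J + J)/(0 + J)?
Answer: -304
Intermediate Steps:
w(J) = 2 (w(J) = (2*J)/J = 2)
o(n, k) = -3*k - k*n (o(n, k) = -(3*k + k*n) = -3*k - k*n)
o(5, w(P))*(16 + 3) = (-1*2*(3 + 5))*(16 + 3) = -1*2*8*19 = -16*19 = -304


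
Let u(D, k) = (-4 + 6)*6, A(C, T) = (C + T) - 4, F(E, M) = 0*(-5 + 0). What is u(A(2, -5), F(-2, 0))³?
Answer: 1728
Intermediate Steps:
F(E, M) = 0 (F(E, M) = 0*(-5) = 0)
A(C, T) = -4 + C + T
u(D, k) = 12 (u(D, k) = 2*6 = 12)
u(A(2, -5), F(-2, 0))³ = 12³ = 1728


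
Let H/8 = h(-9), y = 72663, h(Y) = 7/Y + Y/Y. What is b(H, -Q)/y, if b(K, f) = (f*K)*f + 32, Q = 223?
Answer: 795952/653967 ≈ 1.2171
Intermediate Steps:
h(Y) = 1 + 7/Y (h(Y) = 7/Y + 1 = 1 + 7/Y)
H = 16/9 (H = 8*((7 - 9)/(-9)) = 8*(-1/9*(-2)) = 8*(2/9) = 16/9 ≈ 1.7778)
b(K, f) = 32 + K*f**2 (b(K, f) = (K*f)*f + 32 = K*f**2 + 32 = 32 + K*f**2)
b(H, -Q)/y = (32 + 16*(-1*223)**2/9)/72663 = (32 + (16/9)*(-223)**2)*(1/72663) = (32 + (16/9)*49729)*(1/72663) = (32 + 795664/9)*(1/72663) = (795952/9)*(1/72663) = 795952/653967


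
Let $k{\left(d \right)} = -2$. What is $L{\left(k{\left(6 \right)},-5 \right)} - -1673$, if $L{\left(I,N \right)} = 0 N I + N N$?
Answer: $1698$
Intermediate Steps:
$L{\left(I,N \right)} = N^{2}$ ($L{\left(I,N \right)} = 0 I + N^{2} = 0 + N^{2} = N^{2}$)
$L{\left(k{\left(6 \right)},-5 \right)} - -1673 = \left(-5\right)^{2} - -1673 = 25 + 1673 = 1698$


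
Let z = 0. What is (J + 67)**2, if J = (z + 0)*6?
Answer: 4489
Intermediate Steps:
J = 0 (J = (0 + 0)*6 = 0*6 = 0)
(J + 67)**2 = (0 + 67)**2 = 67**2 = 4489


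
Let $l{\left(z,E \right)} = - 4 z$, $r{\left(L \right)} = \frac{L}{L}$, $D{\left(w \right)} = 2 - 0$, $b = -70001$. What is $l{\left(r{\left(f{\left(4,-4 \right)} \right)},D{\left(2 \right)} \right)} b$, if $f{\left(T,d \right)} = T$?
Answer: $280004$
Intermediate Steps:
$D{\left(w \right)} = 2$ ($D{\left(w \right)} = 2 + 0 = 2$)
$r{\left(L \right)} = 1$
$l{\left(r{\left(f{\left(4,-4 \right)} \right)},D{\left(2 \right)} \right)} b = \left(-4\right) 1 \left(-70001\right) = \left(-4\right) \left(-70001\right) = 280004$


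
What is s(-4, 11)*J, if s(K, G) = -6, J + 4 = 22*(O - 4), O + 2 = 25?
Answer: -2484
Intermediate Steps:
O = 23 (O = -2 + 25 = 23)
J = 414 (J = -4 + 22*(23 - 4) = -4 + 22*19 = -4 + 418 = 414)
s(-4, 11)*J = -6*414 = -2484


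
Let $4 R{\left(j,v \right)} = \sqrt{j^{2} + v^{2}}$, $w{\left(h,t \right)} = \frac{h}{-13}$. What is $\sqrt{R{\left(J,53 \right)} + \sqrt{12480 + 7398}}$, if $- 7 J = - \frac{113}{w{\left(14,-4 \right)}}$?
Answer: $\frac{\sqrt{2 \sqrt{29135597} + 784 \sqrt{19878}}}{28} \approx 12.44$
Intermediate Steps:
$w{\left(h,t \right)} = - \frac{h}{13}$ ($w{\left(h,t \right)} = h \left(- \frac{1}{13}\right) = - \frac{h}{13}$)
$J = - \frac{1469}{98}$ ($J = - \frac{\left(-113\right) \frac{1}{\left(- \frac{1}{13}\right) 14}}{7} = - \frac{\left(-113\right) \frac{1}{- \frac{14}{13}}}{7} = - \frac{\left(-113\right) \left(- \frac{13}{14}\right)}{7} = \left(- \frac{1}{7}\right) \frac{1469}{14} = - \frac{1469}{98} \approx -14.99$)
$R{\left(j,v \right)} = \frac{\sqrt{j^{2} + v^{2}}}{4}$
$\sqrt{R{\left(J,53 \right)} + \sqrt{12480 + 7398}} = \sqrt{\frac{\sqrt{\left(- \frac{1469}{98}\right)^{2} + 53^{2}}}{4} + \sqrt{12480 + 7398}} = \sqrt{\frac{\sqrt{\frac{2157961}{9604} + 2809}}{4} + \sqrt{19878}} = \sqrt{\frac{\sqrt{\frac{29135597}{9604}}}{4} + \sqrt{19878}} = \sqrt{\frac{\frac{1}{98} \sqrt{29135597}}{4} + \sqrt{19878}} = \sqrt{\frac{\sqrt{29135597}}{392} + \sqrt{19878}} = \sqrt{\sqrt{19878} + \frac{\sqrt{29135597}}{392}}$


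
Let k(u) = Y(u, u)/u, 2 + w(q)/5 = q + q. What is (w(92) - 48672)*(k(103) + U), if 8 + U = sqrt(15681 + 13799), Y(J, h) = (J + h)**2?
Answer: -19295848 - 95524*sqrt(7370) ≈ -2.7496e+7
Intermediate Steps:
w(q) = -10 + 10*q (w(q) = -10 + 5*(q + q) = -10 + 5*(2*q) = -10 + 10*q)
k(u) = 4*u (k(u) = (u + u)**2/u = (2*u)**2/u = (4*u**2)/u = 4*u)
U = -8 + 2*sqrt(7370) (U = -8 + sqrt(15681 + 13799) = -8 + sqrt(29480) = -8 + 2*sqrt(7370) ≈ 163.70)
(w(92) - 48672)*(k(103) + U) = ((-10 + 10*92) - 48672)*(4*103 + (-8 + 2*sqrt(7370))) = ((-10 + 920) - 48672)*(412 + (-8 + 2*sqrt(7370))) = (910 - 48672)*(404 + 2*sqrt(7370)) = -47762*(404 + 2*sqrt(7370)) = -19295848 - 95524*sqrt(7370)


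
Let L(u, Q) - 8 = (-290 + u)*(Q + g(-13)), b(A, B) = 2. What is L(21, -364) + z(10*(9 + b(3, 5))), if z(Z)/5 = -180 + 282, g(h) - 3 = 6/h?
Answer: 1270765/13 ≈ 97751.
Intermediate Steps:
g(h) = 3 + 6/h
L(u, Q) = 8 + (-290 + u)*(33/13 + Q) (L(u, Q) = 8 + (-290 + u)*(Q + (3 + 6/(-13))) = 8 + (-290 + u)*(Q + (3 + 6*(-1/13))) = 8 + (-290 + u)*(Q + (3 - 6/13)) = 8 + (-290 + u)*(Q + 33/13) = 8 + (-290 + u)*(33/13 + Q))
z(Z) = 510 (z(Z) = 5*(-180 + 282) = 5*102 = 510)
L(21, -364) + z(10*(9 + b(3, 5))) = (-9466/13 - 290*(-364) + (33/13)*21 - 364*21) + 510 = (-9466/13 + 105560 + 693/13 - 7644) + 510 = 1264135/13 + 510 = 1270765/13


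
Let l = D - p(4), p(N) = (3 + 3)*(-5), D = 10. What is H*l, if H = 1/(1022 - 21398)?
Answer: -5/2547 ≈ -0.0019631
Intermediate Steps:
p(N) = -30 (p(N) = 6*(-5) = -30)
l = 40 (l = 10 - 1*(-30) = 10 + 30 = 40)
H = -1/20376 (H = 1/(-20376) = -1/20376 ≈ -4.9077e-5)
H*l = -1/20376*40 = -5/2547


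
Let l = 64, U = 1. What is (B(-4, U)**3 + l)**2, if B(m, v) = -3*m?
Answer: 3211264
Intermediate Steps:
(B(-4, U)**3 + l)**2 = ((-3*(-4))**3 + 64)**2 = (12**3 + 64)**2 = (1728 + 64)**2 = 1792**2 = 3211264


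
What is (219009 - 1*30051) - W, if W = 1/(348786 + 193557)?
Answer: 102480048593/542343 ≈ 1.8896e+5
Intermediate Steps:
W = 1/542343 ≈ 1.8439e-6
(219009 - 1*30051) - W = (219009 - 1*30051) - 1*1/542343 = (219009 - 30051) - 1/542343 = 188958 - 1/542343 = 102480048593/542343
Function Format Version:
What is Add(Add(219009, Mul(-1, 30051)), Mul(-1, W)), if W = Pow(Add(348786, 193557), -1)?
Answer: Rational(102480048593, 542343) ≈ 1.8896e+5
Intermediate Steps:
W = Rational(1, 542343) (W = Pow(542343, -1) = Rational(1, 542343) ≈ 1.8439e-6)
Add(Add(219009, Mul(-1, 30051)), Mul(-1, W)) = Add(Add(219009, Mul(-1, 30051)), Mul(-1, Rational(1, 542343))) = Add(Add(219009, -30051), Rational(-1, 542343)) = Add(188958, Rational(-1, 542343)) = Rational(102480048593, 542343)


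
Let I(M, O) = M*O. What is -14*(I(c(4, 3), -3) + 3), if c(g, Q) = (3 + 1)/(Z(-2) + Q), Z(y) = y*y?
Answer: -18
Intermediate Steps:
Z(y) = y**2
c(g, Q) = 4/(4 + Q) (c(g, Q) = (3 + 1)/((-2)**2 + Q) = 4/(4 + Q))
-14*(I(c(4, 3), -3) + 3) = -14*((4/(4 + 3))*(-3) + 3) = -14*((4/7)*(-3) + 3) = -14*(-12/7 + 3) = -14*9/7 = -18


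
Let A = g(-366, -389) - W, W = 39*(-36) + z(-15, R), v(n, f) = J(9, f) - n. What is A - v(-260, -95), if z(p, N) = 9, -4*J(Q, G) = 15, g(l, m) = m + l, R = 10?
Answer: 1535/4 ≈ 383.75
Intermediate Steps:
g(l, m) = l + m
J(Q, G) = -15/4 (J(Q, G) = -1/4*15 = -15/4)
v(n, f) = -15/4 - n
W = -1395 (W = 39*(-36) + 9 = -1404 + 9 = -1395)
A = 640 (A = (-366 - 389) - 1*(-1395) = -755 + 1395 = 640)
A - v(-260, -95) = 640 - (-15/4 - 1*(-260)) = 640 - (-15/4 + 260) = 640 - 1*1025/4 = 640 - 1025/4 = 1535/4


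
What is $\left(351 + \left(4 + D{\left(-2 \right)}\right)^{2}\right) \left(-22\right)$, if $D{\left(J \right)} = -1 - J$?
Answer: $-8272$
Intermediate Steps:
$\left(351 + \left(4 + D{\left(-2 \right)}\right)^{2}\right) \left(-22\right) = \left(351 + \left(4 - -1\right)^{2}\right) \left(-22\right) = \left(351 + \left(4 + \left(-1 + 2\right)\right)^{2}\right) \left(-22\right) = \left(351 + \left(4 + 1\right)^{2}\right) \left(-22\right) = \left(351 + 5^{2}\right) \left(-22\right) = \left(351 + 25\right) \left(-22\right) = 376 \left(-22\right) = -8272$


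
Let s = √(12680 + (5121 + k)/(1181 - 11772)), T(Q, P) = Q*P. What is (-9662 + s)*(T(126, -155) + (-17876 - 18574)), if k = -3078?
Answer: 540878760 - 55980*√1422284845667/10591 ≈ 5.3458e+8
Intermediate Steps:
T(Q, P) = P*Q
s = √1422284845667/10591 (s = √(12680 + (5121 - 3078)/(1181 - 11772)) = √(12680 + 2043/(-10591)) = √(12680 + 2043*(-1/10591)) = √(12680 - 2043/10591) = √(134291837/10591) = √1422284845667/10591 ≈ 112.60)
(-9662 + s)*(T(126, -155) + (-17876 - 18574)) = (-9662 + √1422284845667/10591)*(-155*126 + (-17876 - 18574)) = (-9662 + √1422284845667/10591)*(-19530 - 36450) = (-9662 + √1422284845667/10591)*(-55980) = 540878760 - 55980*√1422284845667/10591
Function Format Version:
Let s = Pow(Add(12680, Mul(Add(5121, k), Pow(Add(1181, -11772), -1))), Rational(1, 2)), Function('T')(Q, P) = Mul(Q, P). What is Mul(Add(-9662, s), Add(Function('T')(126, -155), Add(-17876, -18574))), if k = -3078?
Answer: Add(540878760, Mul(Rational(-55980, 10591), Pow(1422284845667, Rational(1, 2)))) ≈ 5.3458e+8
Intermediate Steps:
Function('T')(Q, P) = Mul(P, Q)
s = Mul(Rational(1, 10591), Pow(1422284845667, Rational(1, 2))) (s = Pow(Add(12680, Mul(Add(5121, -3078), Pow(Add(1181, -11772), -1))), Rational(1, 2)) = Pow(Add(12680, Mul(2043, Pow(-10591, -1))), Rational(1, 2)) = Pow(Add(12680, Mul(2043, Rational(-1, 10591))), Rational(1, 2)) = Pow(Add(12680, Rational(-2043, 10591)), Rational(1, 2)) = Pow(Rational(134291837, 10591), Rational(1, 2)) = Mul(Rational(1, 10591), Pow(1422284845667, Rational(1, 2))) ≈ 112.60)
Mul(Add(-9662, s), Add(Function('T')(126, -155), Add(-17876, -18574))) = Mul(Add(-9662, Mul(Rational(1, 10591), Pow(1422284845667, Rational(1, 2)))), Add(Mul(-155, 126), Add(-17876, -18574))) = Mul(Add(-9662, Mul(Rational(1, 10591), Pow(1422284845667, Rational(1, 2)))), Add(-19530, -36450)) = Mul(Add(-9662, Mul(Rational(1, 10591), Pow(1422284845667, Rational(1, 2)))), -55980) = Add(540878760, Mul(Rational(-55980, 10591), Pow(1422284845667, Rational(1, 2))))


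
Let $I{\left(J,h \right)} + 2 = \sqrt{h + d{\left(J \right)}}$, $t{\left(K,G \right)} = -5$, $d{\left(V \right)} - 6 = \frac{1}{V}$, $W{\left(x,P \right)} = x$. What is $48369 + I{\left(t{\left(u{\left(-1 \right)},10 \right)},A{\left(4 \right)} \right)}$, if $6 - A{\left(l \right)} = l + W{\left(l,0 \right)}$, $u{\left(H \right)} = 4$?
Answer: $48367 + \frac{\sqrt{95}}{5} \approx 48369.0$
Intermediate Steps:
$d{\left(V \right)} = 6 + \frac{1}{V}$
$A{\left(l \right)} = 6 - 2 l$ ($A{\left(l \right)} = 6 - \left(l + l\right) = 6 - 2 l$)
$I{\left(J,h \right)} = -2 + \sqrt{6 + h + \frac{1}{J}}$ ($I{\left(J,h \right)} = -2 + \sqrt{h + \left(6 + \frac{1}{J}\right)} = -2 + \sqrt{6 + h + \frac{1}{J}}$)
$48369 + I{\left(t{\left(u{\left(-1 \right)},10 \right)},A{\left(4 \right)} \right)} = 48369 - \left(2 - \sqrt{6 + \left(6 - 8\right) + \frac{1}{-5}}\right) = 48369 - \left(2 - \sqrt{6 + \left(6 - 8\right) - \frac{1}{5}}\right) = 48369 - \left(2 - \sqrt{6 - 2 - \frac{1}{5}}\right) = 48369 - \left(2 - \sqrt{\frac{19}{5}}\right) = 48369 - \left(2 - \frac{\sqrt{95}}{5}\right) = 48367 + \frac{\sqrt{95}}{5}$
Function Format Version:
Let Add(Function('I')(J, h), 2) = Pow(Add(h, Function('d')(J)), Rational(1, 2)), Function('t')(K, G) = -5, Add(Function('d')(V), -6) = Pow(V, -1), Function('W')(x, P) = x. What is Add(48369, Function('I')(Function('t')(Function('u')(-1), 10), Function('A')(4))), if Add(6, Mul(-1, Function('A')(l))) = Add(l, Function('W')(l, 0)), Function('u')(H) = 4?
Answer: Add(48367, Mul(Rational(1, 5), Pow(95, Rational(1, 2)))) ≈ 48369.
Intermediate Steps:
Function('d')(V) = Add(6, Pow(V, -1))
Function('A')(l) = Add(6, Mul(-2, l)) (Function('A')(l) = Add(6, Mul(-1, Add(l, l))) = Add(6, Mul(-1, Mul(2, l))) = Add(6, Mul(-2, l)))
Function('I')(J, h) = Add(-2, Pow(Add(6, h, Pow(J, -1)), Rational(1, 2))) (Function('I')(J, h) = Add(-2, Pow(Add(h, Add(6, Pow(J, -1))), Rational(1, 2))) = Add(-2, Pow(Add(6, h, Pow(J, -1)), Rational(1, 2))))
Add(48369, Function('I')(Function('t')(Function('u')(-1), 10), Function('A')(4))) = Add(48369, Add(-2, Pow(Add(6, Add(6, Mul(-2, 4)), Pow(-5, -1)), Rational(1, 2)))) = Add(48369, Add(-2, Pow(Add(6, Add(6, -8), Rational(-1, 5)), Rational(1, 2)))) = Add(48369, Add(-2, Pow(Add(6, -2, Rational(-1, 5)), Rational(1, 2)))) = Add(48369, Add(-2, Pow(Rational(19, 5), Rational(1, 2)))) = Add(48369, Add(-2, Mul(Rational(1, 5), Pow(95, Rational(1, 2))))) = Add(48367, Mul(Rational(1, 5), Pow(95, Rational(1, 2))))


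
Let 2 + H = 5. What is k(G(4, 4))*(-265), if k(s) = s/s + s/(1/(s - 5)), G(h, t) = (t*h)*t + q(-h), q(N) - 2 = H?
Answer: -1170505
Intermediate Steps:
H = 3 (H = -2 + 5 = 3)
q(N) = 5 (q(N) = 2 + 3 = 5)
G(h, t) = 5 + h*t**2 (G(h, t) = (t*h)*t + 5 = (h*t)*t + 5 = h*t**2 + 5 = 5 + h*t**2)
k(s) = 1 + s*(-5 + s) (k(s) = 1 + s/(1/(-5 + s)) = 1 + s*(-5 + s))
k(G(4, 4))*(-265) = (1 + (5 + 4*4**2)**2 - 5*(5 + 4*4**2))*(-265) = (1 + (5 + 4*16)**2 - 5*(5 + 4*16))*(-265) = (1 + (5 + 64)**2 - 5*(5 + 64))*(-265) = (1 + 69**2 - 5*69)*(-265) = (1 + 4761 - 345)*(-265) = 4417*(-265) = -1170505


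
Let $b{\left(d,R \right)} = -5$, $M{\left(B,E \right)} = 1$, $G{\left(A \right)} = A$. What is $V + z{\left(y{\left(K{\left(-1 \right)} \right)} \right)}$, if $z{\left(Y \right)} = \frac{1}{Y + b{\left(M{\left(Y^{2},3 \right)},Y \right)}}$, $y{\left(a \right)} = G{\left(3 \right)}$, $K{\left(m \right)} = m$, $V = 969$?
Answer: $\frac{1937}{2} \approx 968.5$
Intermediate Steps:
$y{\left(a \right)} = 3$
$z{\left(Y \right)} = \frac{1}{-5 + Y}$ ($z{\left(Y \right)} = \frac{1}{Y - 5} = \frac{1}{-5 + Y}$)
$V + z{\left(y{\left(K{\left(-1 \right)} \right)} \right)} = 969 + \frac{1}{-5 + 3} = 969 + \frac{1}{-2} = 969 - \frac{1}{2} = \frac{1937}{2}$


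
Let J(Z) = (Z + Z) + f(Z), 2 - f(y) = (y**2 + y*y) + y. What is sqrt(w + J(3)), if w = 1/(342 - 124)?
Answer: I*sqrt(617594)/218 ≈ 3.6049*I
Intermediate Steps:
w = 1/218 ≈ 0.0045872
f(y) = 2 - y - 2*y**2 (f(y) = 2 - ((y**2 + y*y) + y) = 2 - ((y**2 + y**2) + y) = 2 - (2*y**2 + y) = 2 - (y + 2*y**2) = 2 + (-y - 2*y**2) = 2 - y - 2*y**2)
J(Z) = 2 + Z - 2*Z**2 (J(Z) = (Z + Z) + (2 - Z - 2*Z**2) = 2*Z + (2 - Z - 2*Z**2) = 2 + Z - 2*Z**2)
sqrt(w + J(3)) = sqrt(1/218 + (2 + 3 - 2*3**2)) = sqrt(1/218 + (2 + 3 - 2*9)) = sqrt(1/218 + (2 + 3 - 18)) = sqrt(1/218 - 13) = sqrt(-2833/218) = I*sqrt(617594)/218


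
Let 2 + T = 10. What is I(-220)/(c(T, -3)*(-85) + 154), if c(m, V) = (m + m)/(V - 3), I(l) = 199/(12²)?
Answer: 199/54816 ≈ 0.0036303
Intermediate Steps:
T = 8 (T = -2 + 10 = 8)
I(l) = 199/144
c(m, V) = 2*m/(-3 + V) (c(m, V) = (2*m)/(-3 + V) = 2*m/(-3 + V))
I(-220)/(c(T, -3)*(-85) + 154) = 199/(144*((2*8/(-3 - 3))*(-85) + 154)) = 199/(144*((2*8/(-6))*(-85) + 154)) = 199/(144*((2*8*(-⅙))*(-85) + 154)) = 199/(144*(-8/3*(-85) + 154)) = 199/(144*(680/3 + 154)) = 199/(144*(1142/3)) = (199/144)*(3/1142) = 199/54816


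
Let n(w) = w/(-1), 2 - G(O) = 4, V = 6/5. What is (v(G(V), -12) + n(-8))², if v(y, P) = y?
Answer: 36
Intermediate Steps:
V = 6/5 (V = 6*(⅕) = 6/5 ≈ 1.2000)
G(O) = -2 (G(O) = 2 - 1*4 = 2 - 4 = -2)
n(w) = -w (n(w) = w*(-1) = -w)
(v(G(V), -12) + n(-8))² = (-2 - 1*(-8))² = (-2 + 8)² = 6² = 36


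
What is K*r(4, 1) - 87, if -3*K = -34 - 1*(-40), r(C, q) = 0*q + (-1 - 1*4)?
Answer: -77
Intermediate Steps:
r(C, q) = -5 (r(C, q) = 0 + (-1 - 4) = 0 - 5 = -5)
K = -2 (K = -(-34 - 1*(-40))/3 = -(-34 + 40)/3 = -⅓*6 = -2)
K*r(4, 1) - 87 = -2*(-5) - 87 = 10 - 87 = -77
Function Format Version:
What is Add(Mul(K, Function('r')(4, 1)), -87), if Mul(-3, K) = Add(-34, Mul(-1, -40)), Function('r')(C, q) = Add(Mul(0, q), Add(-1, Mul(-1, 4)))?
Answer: -77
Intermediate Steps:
Function('r')(C, q) = -5 (Function('r')(C, q) = Add(0, Add(-1, -4)) = Add(0, -5) = -5)
K = -2 (K = Mul(Rational(-1, 3), Add(-34, Mul(-1, -40))) = Mul(Rational(-1, 3), Add(-34, 40)) = Mul(Rational(-1, 3), 6) = -2)
Add(Mul(K, Function('r')(4, 1)), -87) = Add(Mul(-2, -5), -87) = Add(10, -87) = -77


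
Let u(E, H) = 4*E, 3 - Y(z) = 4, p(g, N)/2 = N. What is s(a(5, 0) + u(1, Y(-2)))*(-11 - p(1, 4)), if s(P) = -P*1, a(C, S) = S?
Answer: 76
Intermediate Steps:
p(g, N) = 2*N
Y(z) = -1 (Y(z) = 3 - 1*4 = 3 - 4 = -1)
s(P) = -P
s(a(5, 0) + u(1, Y(-2)))*(-11 - p(1, 4)) = (-(0 + 4*1))*(-11 - 2*4) = (-(0 + 4))*(-11 - 1*8) = (-1*4)*(-11 - 8) = -4*(-19) = 76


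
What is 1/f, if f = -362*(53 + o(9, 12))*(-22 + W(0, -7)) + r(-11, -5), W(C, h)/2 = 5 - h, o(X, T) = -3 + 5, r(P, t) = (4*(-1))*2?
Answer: -1/39828 ≈ -2.5108e-5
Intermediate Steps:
r(P, t) = -8 (r(P, t) = -4*2 = -8)
o(X, T) = 2
W(C, h) = 10 - 2*h (W(C, h) = 2*(5 - h) = 10 - 2*h)
f = -39828 (f = -362*(53 + 2)*(-22 + (10 - 2*(-7))) - 8 = -19910*(-22 + (10 + 14)) - 8 = -19910*(-22 + 24) - 8 = -19910*2 - 8 = -362*110 - 8 = -39820 - 8 = -39828)
1/f = 1/(-39828) = -1/39828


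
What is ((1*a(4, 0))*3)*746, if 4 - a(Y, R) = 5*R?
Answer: 8952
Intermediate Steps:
a(Y, R) = 4 - 5*R
((1*a(4, 0))*3)*746 = ((1*(4 - 5*0))*3)*746 = ((1*(4 + 0))*3)*746 = ((1*4)*3)*746 = (4*3)*746 = 12*746 = 8952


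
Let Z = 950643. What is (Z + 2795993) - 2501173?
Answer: 1245463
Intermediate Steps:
(Z + 2795993) - 2501173 = (950643 + 2795993) - 2501173 = 3746636 - 2501173 = 1245463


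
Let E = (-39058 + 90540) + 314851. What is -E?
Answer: -366333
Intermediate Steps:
E = 366333 (E = 51482 + 314851 = 366333)
-E = -1*366333 = -366333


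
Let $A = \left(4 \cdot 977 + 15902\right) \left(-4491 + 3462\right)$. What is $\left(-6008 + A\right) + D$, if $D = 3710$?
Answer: $-20386788$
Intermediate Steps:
$A = -20384490$ ($A = \left(3908 + 15902\right) \left(-1029\right) = 19810 \left(-1029\right) = -20384490$)
$\left(-6008 + A\right) + D = \left(-6008 - 20384490\right) + 3710 = -20390498 + 3710 = -20386788$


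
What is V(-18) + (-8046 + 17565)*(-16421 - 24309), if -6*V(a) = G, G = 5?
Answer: -2326253225/6 ≈ -3.8771e+8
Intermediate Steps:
V(a) = -5/6 (V(a) = -1/6*5 = -5/6)
V(-18) + (-8046 + 17565)*(-16421 - 24309) = -5/6 + (-8046 + 17565)*(-16421 - 24309) = -5/6 + 9519*(-40730) = -5/6 - 387708870 = -2326253225/6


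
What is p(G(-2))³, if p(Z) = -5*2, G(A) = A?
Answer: -1000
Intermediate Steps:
p(Z) = -10
p(G(-2))³ = (-10)³ = -1000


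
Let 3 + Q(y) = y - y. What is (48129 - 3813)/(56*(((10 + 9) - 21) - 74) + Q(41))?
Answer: -44316/4259 ≈ -10.405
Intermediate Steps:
Q(y) = -3 (Q(y) = -3 + (y - y) = -3 + 0 = -3)
(48129 - 3813)/(56*(((10 + 9) - 21) - 74) + Q(41)) = (48129 - 3813)/(56*(((10 + 9) - 21) - 74) - 3) = 44316/(56*((19 - 21) - 74) - 3) = 44316/(56*(-2 - 74) - 3) = 44316/(56*(-76) - 3) = 44316/(-4256 - 3) = 44316/(-4259) = 44316*(-1/4259) = -44316/4259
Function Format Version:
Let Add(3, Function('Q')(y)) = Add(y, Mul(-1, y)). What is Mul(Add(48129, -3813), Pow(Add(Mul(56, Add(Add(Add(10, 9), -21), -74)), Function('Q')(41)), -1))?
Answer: Rational(-44316, 4259) ≈ -10.405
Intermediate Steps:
Function('Q')(y) = -3 (Function('Q')(y) = Add(-3, Add(y, Mul(-1, y))) = Add(-3, 0) = -3)
Mul(Add(48129, -3813), Pow(Add(Mul(56, Add(Add(Add(10, 9), -21), -74)), Function('Q')(41)), -1)) = Mul(Add(48129, -3813), Pow(Add(Mul(56, Add(Add(Add(10, 9), -21), -74)), -3), -1)) = Mul(44316, Pow(Add(Mul(56, Add(Add(19, -21), -74)), -3), -1)) = Mul(44316, Pow(Add(Mul(56, Add(-2, -74)), -3), -1)) = Mul(44316, Pow(Add(Mul(56, -76), -3), -1)) = Mul(44316, Pow(Add(-4256, -3), -1)) = Mul(44316, Pow(-4259, -1)) = Mul(44316, Rational(-1, 4259)) = Rational(-44316, 4259)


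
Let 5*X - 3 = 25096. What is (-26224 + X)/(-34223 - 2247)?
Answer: 106021/182350 ≈ 0.58142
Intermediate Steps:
X = 25099/5 (X = ⅗ + (⅕)*25096 = ⅗ + 25096/5 = 25099/5 ≈ 5019.8)
(-26224 + X)/(-34223 - 2247) = (-26224 + 25099/5)/(-34223 - 2247) = -106021/5/(-36470) = -106021/5*(-1/36470) = 106021/182350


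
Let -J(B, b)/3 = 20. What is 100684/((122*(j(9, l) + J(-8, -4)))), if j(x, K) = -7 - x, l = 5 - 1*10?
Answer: -25171/2318 ≈ -10.859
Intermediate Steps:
l = -5 (l = 5 - 10 = -5)
J(B, b) = -60 (J(B, b) = -3*20 = -60)
100684/((122*(j(9, l) + J(-8, -4)))) = 100684/((122*((-7 - 1*9) - 60))) = 100684/((122*((-7 - 9) - 60))) = 100684/((122*(-16 - 60))) = 100684/((122*(-76))) = 100684/(-9272) = 100684*(-1/9272) = -25171/2318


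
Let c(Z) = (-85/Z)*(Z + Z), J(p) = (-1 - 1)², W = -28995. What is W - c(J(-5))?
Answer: -28825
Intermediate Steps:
J(p) = 4 (J(p) = (-2)² = 4)
c(Z) = -170 (c(Z) = (-85/Z)*(2*Z) = -170)
W - c(J(-5)) = -28995 - 1*(-170) = -28995 + 170 = -28825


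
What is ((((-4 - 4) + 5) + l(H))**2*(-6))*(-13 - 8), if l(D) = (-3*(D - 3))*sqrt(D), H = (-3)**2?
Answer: 409374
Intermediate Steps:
H = 9
l(D) = sqrt(D)*(9 - 3*D) (l(D) = (-3*(-3 + D))*sqrt(D) = (9 - 3*D)*sqrt(D) = sqrt(D)*(9 - 3*D))
((((-4 - 4) + 5) + l(H))**2*(-6))*(-13 - 8) = ((((-4 - 4) + 5) + 3*sqrt(9)*(3 - 1*9))**2*(-6))*(-13 - 8) = (((-8 + 5) + 3*3*(3 - 9))**2*(-6))*(-21) = ((-3 + 3*3*(-6))**2*(-6))*(-21) = ((-3 - 54)**2*(-6))*(-21) = ((-57)**2*(-6))*(-21) = (3249*(-6))*(-21) = -19494*(-21) = 409374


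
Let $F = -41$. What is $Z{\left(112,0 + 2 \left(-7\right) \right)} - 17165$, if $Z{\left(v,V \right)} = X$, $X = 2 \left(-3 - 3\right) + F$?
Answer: $-17218$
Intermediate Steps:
$X = -53$ ($X = 2 \left(-3 - 3\right) - 41 = 2 \left(-6\right) - 41 = -12 - 41 = -53$)
$Z{\left(v,V \right)} = -53$
$Z{\left(112,0 + 2 \left(-7\right) \right)} - 17165 = -53 - 17165 = -17218$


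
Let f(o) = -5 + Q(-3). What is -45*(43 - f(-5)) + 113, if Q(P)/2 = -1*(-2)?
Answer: -1867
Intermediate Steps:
Q(P) = 4 (Q(P) = 2*(-1*(-2)) = 2*2 = 4)
f(o) = -1 (f(o) = -5 + 4 = -1)
-45*(43 - f(-5)) + 113 = -45*(43 - 1*(-1)) + 113 = -45*(43 + 1) + 113 = -45*44 + 113 = -1980 + 113 = -1867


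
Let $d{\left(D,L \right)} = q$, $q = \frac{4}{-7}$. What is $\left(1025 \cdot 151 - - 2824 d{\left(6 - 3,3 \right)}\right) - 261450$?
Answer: $- \frac{758021}{7} \approx -1.0829 \cdot 10^{5}$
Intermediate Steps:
$q = - \frac{4}{7}$ ($q = 4 \left(- \frac{1}{7}\right) = - \frac{4}{7} \approx -0.57143$)
$d{\left(D,L \right)} = - \frac{4}{7}$
$\left(1025 \cdot 151 - - 2824 d{\left(6 - 3,3 \right)}\right) - 261450 = \left(1025 \cdot 151 - \left(-2824\right) \left(- \frac{4}{7}\right)\right) - 261450 = \left(154775 - \frac{11296}{7}\right) - 261450 = \frac{1072129}{7} - 261450 = - \frac{758021}{7}$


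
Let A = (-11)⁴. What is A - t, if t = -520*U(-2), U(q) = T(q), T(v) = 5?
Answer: 17241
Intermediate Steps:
U(q) = 5
t = -2600 (t = -520*5 = -2600)
A = 14641
A - t = 14641 - 1*(-2600) = 14641 + 2600 = 17241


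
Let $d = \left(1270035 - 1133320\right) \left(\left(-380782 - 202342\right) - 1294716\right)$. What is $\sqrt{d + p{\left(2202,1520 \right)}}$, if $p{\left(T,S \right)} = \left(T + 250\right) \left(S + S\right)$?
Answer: $4 i \sqrt{16045090095} \approx 5.0668 \cdot 10^{5} i$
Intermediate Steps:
$p{\left(T,S \right)} = 2 S \left(250 + T\right)$ ($p{\left(T,S \right)} = \left(250 + T\right) 2 S = 2 S \left(250 + T\right)$)
$d = -256728895600$ ($d = 136715 \left(-583124 - 1294716\right) = 136715 \left(-1877840\right) = -256728895600$)
$\sqrt{d + p{\left(2202,1520 \right)}} = \sqrt{-256728895600 + 2 \cdot 1520 \left(250 + 2202\right)} = \sqrt{-256728895600 + 2 \cdot 1520 \cdot 2452} = \sqrt{-256728895600 + 7454080} = \sqrt{-256721441520} = 4 i \sqrt{16045090095}$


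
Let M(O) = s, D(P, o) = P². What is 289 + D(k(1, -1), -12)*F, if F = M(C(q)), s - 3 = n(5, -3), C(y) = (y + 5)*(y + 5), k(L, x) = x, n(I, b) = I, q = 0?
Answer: 297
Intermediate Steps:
C(y) = (5 + y)² (C(y) = (5 + y)*(5 + y) = (5 + y)²)
s = 8 (s = 3 + 5 = 8)
M(O) = 8
F = 8
289 + D(k(1, -1), -12)*F = 289 + (-1)²*8 = 289 + 1*8 = 289 + 8 = 297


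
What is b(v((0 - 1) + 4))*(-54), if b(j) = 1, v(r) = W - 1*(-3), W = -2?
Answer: -54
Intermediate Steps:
v(r) = 1 (v(r) = -2 - 1*(-3) = -2 + 3 = 1)
b(v((0 - 1) + 4))*(-54) = 1*(-54) = -54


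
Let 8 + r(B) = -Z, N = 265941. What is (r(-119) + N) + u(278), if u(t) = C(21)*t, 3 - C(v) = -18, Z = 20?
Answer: 271751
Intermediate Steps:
C(v) = 21 (C(v) = 3 - 1*(-18) = 3 + 18 = 21)
r(B) = -28 (r(B) = -8 - 1*20 = -8 - 20 = -28)
u(t) = 21*t
(r(-119) + N) + u(278) = (-28 + 265941) + 21*278 = 265913 + 5838 = 271751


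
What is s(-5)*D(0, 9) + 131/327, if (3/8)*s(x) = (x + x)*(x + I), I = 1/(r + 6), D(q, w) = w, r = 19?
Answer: 1946959/1635 ≈ 1190.8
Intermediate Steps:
I = 1/25 (I = 1/(19 + 6) = 1/25 ≈ 0.040000)
s(x) = 16*x*(1/25 + x)/3 (s(x) = 8*((x + x)*(x + 1/25))/3 = 8*((2*x)*(1/25 + x))/3 = 8*(2*x*(1/25 + x))/3 = 16*x*(1/25 + x)/3)
s(-5)*D(0, 9) + 131/327 = ((16/75)*(-5)*(1 + 25*(-5)))*9 + 131/327 = ((16/75)*(-5)*(1 - 125))*9 + 131*(1/327) = ((16/75)*(-5)*(-124))*9 + 131/327 = (1984/15)*9 + 131/327 = 5952/5 + 131/327 = 1946959/1635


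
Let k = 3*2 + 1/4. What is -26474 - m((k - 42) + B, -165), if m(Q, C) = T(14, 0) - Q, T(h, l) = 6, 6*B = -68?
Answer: -318325/12 ≈ -26527.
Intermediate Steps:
B = -34/3 (B = (1/6)*(-68) = -34/3 ≈ -11.333)
k = 25/4 (k = 6 + 1/4 = 25/4 ≈ 6.2500)
m(Q, C) = 6 - Q
-26474 - m((k - 42) + B, -165) = -26474 - (6 - ((25/4 - 42) - 34/3)) = -26474 - (6 - (-143/4 - 34/3)) = -26474 - (6 - 1*(-565/12)) = -26474 - (6 + 565/12) = -26474 - 1*637/12 = -26474 - 637/12 = -318325/12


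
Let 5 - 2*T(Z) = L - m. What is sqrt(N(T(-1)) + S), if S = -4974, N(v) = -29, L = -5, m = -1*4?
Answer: I*sqrt(5003) ≈ 70.732*I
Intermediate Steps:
m = -4
T(Z) = 3 (T(Z) = 5/2 - (-5 - 1*(-4))/2 = 5/2 - (-5 + 4)/2 = 5/2 - 1/2*(-1) = 5/2 + 1/2 = 3)
sqrt(N(T(-1)) + S) = sqrt(-29 - 4974) = sqrt(-5003) = I*sqrt(5003)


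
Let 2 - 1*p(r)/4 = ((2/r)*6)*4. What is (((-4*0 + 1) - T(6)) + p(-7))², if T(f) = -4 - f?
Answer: 105625/49 ≈ 2155.6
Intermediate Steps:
p(r) = 8 - 192/r (p(r) = 8 - 4*(2/r)*6*4 = 8 - 4*12/r*4 = 8 - 192/r)
(((-4*0 + 1) - T(6)) + p(-7))² = (((-4*0 + 1) - (-4 - 1*6)) + (8 - 192/(-7)))² = (((0 + 1) - (-4 - 6)) + (8 - 192*(-⅐)))² = ((1 - 1*(-10)) + (8 + 192/7))² = ((1 + 10) + 248/7)² = (11 + 248/7)² = (325/7)² = 105625/49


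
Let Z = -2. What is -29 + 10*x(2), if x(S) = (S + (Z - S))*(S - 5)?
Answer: 31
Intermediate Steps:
x(S) = 10 - 2*S (x(S) = (S + (-2 - S))*(S - 5) = -2*(-5 + S) = 10 - 2*S)
-29 + 10*x(2) = -29 + 10*(10 - 2*2) = -29 + 10*(10 - 4) = -29 + 10*6 = -29 + 60 = 31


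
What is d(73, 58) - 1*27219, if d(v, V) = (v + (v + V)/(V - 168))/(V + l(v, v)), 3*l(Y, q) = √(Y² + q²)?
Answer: -29366967171/1078990 - 1729881*√2/2157980 ≈ -27218.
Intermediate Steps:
l(Y, q) = √(Y² + q²)/3
d(v, V) = (v + (V + v)/(-168 + V))/(V + √2*√(v²)/3) (d(v, V) = (v + (v + V)/(V - 168))/(V + √(v² + v²)/3) = (v + (V + v)/(-168 + V))/(V + √(2*v²)/3) = (v + (V + v)/(-168 + V))/(V + (√2*√(v²))/3) = (v + (V + v)/(-168 + V))/(V + √2*√(v²)/3))
d(73, 58) - 1*27219 = 3*(58 - 167*73 + 58*73)/(-504*58 + 3*58² - 168*√2*√(73²) + 58*√2*√(73²)) - 1*27219 = 3*(58 - 12191 + 4234)/(-29232 + 3*3364 - 168*√2*√5329 + 58*√2*√5329) - 27219 = 3*(-7899)/(-29232 + 10092 - 168*√2*73 + 58*√2*73) - 27219 = 3*(-7899)/(-29232 + 10092 - 12264*√2 + 4234*√2) - 27219 = 3*(-7899)/(-19140 - 8030*√2) - 27219 = -23697/(-19140 - 8030*√2) - 27219 = -27219 - 23697/(-19140 - 8030*√2)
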